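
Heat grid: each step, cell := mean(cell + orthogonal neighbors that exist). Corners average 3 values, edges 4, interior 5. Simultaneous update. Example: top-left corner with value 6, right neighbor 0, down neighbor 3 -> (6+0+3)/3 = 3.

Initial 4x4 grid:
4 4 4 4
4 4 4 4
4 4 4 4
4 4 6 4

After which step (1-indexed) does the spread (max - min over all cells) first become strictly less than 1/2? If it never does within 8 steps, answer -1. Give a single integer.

Step 1: max=14/3, min=4, spread=2/3
Step 2: max=271/60, min=4, spread=31/60
Step 3: max=2371/540, min=4, spread=211/540
  -> spread < 1/2 first at step 3
Step 4: max=232843/54000, min=4, spread=16843/54000
Step 5: max=2082643/486000, min=18079/4500, spread=130111/486000
Step 6: max=61962367/14580000, min=1087159/270000, spread=3255781/14580000
Step 7: max=1849953691/437400000, min=1091107/270000, spread=82360351/437400000
Step 8: max=55239316891/13122000000, min=196906441/48600000, spread=2074577821/13122000000

Answer: 3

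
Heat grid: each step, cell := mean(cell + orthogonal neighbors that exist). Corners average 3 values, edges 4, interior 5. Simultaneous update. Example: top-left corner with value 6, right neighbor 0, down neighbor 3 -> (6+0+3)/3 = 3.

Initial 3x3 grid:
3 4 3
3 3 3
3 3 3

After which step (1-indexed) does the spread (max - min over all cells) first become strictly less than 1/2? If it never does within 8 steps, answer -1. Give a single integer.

Step 1: max=10/3, min=3, spread=1/3
  -> spread < 1/2 first at step 1
Step 2: max=787/240, min=3, spread=67/240
Step 3: max=6917/2160, min=607/200, spread=1807/10800
Step 4: max=2749963/864000, min=16561/5400, spread=33401/288000
Step 5: max=24557933/7776000, min=1663391/540000, spread=3025513/38880000
Step 6: max=9796126867/3110400000, min=89155949/28800000, spread=53531/995328
Step 7: max=585904925849/186624000000, min=24119116051/7776000000, spread=450953/11943936
Step 8: max=35101223560603/11197440000000, min=2900368610519/933120000000, spread=3799043/143327232

Answer: 1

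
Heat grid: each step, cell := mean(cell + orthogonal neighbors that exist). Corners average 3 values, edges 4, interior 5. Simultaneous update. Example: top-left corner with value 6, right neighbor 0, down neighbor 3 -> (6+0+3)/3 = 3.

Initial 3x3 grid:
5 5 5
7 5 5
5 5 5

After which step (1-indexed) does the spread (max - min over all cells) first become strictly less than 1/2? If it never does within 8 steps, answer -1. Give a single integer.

Answer: 3

Derivation:
Step 1: max=17/3, min=5, spread=2/3
Step 2: max=667/120, min=5, spread=67/120
Step 3: max=5837/1080, min=507/100, spread=1807/5400
  -> spread < 1/2 first at step 3
Step 4: max=2317963/432000, min=13861/2700, spread=33401/144000
Step 5: max=20669933/3888000, min=1393391/270000, spread=3025513/19440000
Step 6: max=8240926867/1555200000, min=74755949/14400000, spread=53531/497664
Step 7: max=492592925849/93312000000, min=20231116051/3888000000, spread=450953/5971968
Step 8: max=29502503560603/5598720000000, min=2433808610519/466560000000, spread=3799043/71663616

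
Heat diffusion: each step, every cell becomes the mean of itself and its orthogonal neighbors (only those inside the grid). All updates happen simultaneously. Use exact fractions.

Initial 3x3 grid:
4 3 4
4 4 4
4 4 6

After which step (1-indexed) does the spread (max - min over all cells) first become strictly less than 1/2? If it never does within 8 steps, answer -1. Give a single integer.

Step 1: max=14/3, min=11/3, spread=1
Step 2: max=41/9, min=893/240, spread=601/720
Step 3: max=583/135, min=8203/2160, spread=25/48
Step 4: max=138089/32400, min=504881/129600, spread=211/576
  -> spread < 1/2 first at step 4
Step 5: max=4068929/972000, min=30552307/7776000, spread=1777/6912
Step 6: max=484527851/116640000, min=1853899529/466560000, spread=14971/82944
Step 7: max=1803425167/437400000, min=111872057563/27993600000, spread=126121/995328
Step 8: max=1723999403309/419904000000, min=6746583691361/1679616000000, spread=1062499/11943936

Answer: 4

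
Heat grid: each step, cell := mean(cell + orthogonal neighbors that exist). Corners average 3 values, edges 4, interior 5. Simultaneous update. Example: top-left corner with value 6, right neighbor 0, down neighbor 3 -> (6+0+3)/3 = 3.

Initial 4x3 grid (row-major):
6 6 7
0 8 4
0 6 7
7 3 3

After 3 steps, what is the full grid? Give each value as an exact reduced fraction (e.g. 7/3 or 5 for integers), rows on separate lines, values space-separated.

Answer: 1673/360 77867/14400 12313/2160
10577/2400 3671/750 20003/3600
28631/7200 1723/375 8939/1800
4249/1080 62267/14400 10193/2160

Derivation:
After step 1:
  4 27/4 17/3
  7/2 24/5 13/2
  13/4 24/5 5
  10/3 19/4 13/3
After step 2:
  19/4 1273/240 227/36
  311/80 527/100 659/120
  893/240 113/25 619/120
  34/9 1033/240 169/36
After step 3:
  1673/360 77867/14400 12313/2160
  10577/2400 3671/750 20003/3600
  28631/7200 1723/375 8939/1800
  4249/1080 62267/14400 10193/2160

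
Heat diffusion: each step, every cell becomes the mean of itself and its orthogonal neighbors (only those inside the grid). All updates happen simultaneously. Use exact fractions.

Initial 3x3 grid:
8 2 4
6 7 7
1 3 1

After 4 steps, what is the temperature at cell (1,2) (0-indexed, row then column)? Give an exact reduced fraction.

Answer: 84917/19200

Derivation:
Step 1: cell (1,2) = 19/4
Step 2: cell (1,2) = 71/16
Step 3: cell (1,2) = 4253/960
Step 4: cell (1,2) = 84917/19200
Full grid after step 4:
  126989/25920 832103/172800 30491/6480
  398239/86400 163193/36000 84917/19200
  55777/12960 60269/14400 107809/25920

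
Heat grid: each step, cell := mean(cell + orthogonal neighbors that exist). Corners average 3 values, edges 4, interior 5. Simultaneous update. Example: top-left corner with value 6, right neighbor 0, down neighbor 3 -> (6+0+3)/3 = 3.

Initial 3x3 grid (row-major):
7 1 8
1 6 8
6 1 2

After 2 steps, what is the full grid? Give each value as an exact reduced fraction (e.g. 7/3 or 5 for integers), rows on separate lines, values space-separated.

Answer: 9/2 527/120 103/18
211/60 473/100 281/60
137/36 809/240 161/36

Derivation:
After step 1:
  3 11/2 17/3
  5 17/5 6
  8/3 15/4 11/3
After step 2:
  9/2 527/120 103/18
  211/60 473/100 281/60
  137/36 809/240 161/36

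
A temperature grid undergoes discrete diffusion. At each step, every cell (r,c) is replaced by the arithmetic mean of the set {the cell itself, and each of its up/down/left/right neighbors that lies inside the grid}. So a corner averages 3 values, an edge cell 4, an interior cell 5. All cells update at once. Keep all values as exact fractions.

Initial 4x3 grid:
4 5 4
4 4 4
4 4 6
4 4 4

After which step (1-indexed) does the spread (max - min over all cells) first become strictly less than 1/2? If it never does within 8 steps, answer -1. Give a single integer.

Answer: 3

Derivation:
Step 1: max=14/3, min=4, spread=2/3
Step 2: max=271/60, min=4, spread=31/60
Step 3: max=2371/540, min=617/150, spread=749/2700
  -> spread < 1/2 first at step 3
Step 4: max=235243/54000, min=11209/2700, spread=11063/54000
Step 5: max=14014927/3240000, min=565573/135000, spread=17647/129600
Step 6: max=836956793/194400000, min=40908029/9720000, spread=18796213/194400000
Step 7: max=50098760887/11664000000, min=1231927393/291600000, spread=273888389/3888000000
Step 8: max=7198376556127/1679616000000, min=16461289511/3888000000, spread=696795899/13436928000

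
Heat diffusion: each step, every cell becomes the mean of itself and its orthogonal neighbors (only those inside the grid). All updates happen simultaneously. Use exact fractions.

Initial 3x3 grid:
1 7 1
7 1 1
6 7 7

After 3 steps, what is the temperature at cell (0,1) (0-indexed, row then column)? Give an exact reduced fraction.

Answer: 8347/2400

Derivation:
Step 1: cell (0,1) = 5/2
Step 2: cell (0,1) = 151/40
Step 3: cell (0,1) = 8347/2400
Full grid after step 3:
  3007/720 8347/2400 613/180
  63707/14400 1624/375 8647/2400
  2809/540 66857/14400 3217/720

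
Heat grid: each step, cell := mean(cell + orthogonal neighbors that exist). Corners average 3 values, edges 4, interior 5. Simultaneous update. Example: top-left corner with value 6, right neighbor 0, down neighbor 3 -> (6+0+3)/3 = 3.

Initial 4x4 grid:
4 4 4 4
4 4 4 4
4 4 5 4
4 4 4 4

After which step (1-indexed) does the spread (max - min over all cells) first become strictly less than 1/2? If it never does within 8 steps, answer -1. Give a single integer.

Answer: 1

Derivation:
Step 1: max=17/4, min=4, spread=1/4
  -> spread < 1/2 first at step 1
Step 2: max=211/50, min=4, spread=11/50
Step 3: max=9967/2400, min=4, spread=367/2400
Step 4: max=44771/10800, min=2413/600, spread=1337/10800
Step 5: max=1337669/324000, min=72469/18000, spread=33227/324000
Step 6: max=40094327/9720000, min=436049/108000, spread=849917/9720000
Step 7: max=1200114347/291600000, min=6548533/1620000, spread=21378407/291600000
Step 8: max=35958462371/8748000000, min=1967688343/486000000, spread=540072197/8748000000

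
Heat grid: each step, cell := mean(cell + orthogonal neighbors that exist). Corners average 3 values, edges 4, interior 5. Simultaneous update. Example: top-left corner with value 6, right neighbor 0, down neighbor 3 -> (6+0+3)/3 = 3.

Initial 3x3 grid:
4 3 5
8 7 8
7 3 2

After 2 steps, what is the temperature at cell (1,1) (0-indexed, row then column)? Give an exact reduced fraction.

Step 1: cell (1,1) = 29/5
Step 2: cell (1,1) = 273/50
Full grid after step 2:
  65/12 1253/240 187/36
  233/40 273/50 629/120
  23/4 1253/240 175/36

Answer: 273/50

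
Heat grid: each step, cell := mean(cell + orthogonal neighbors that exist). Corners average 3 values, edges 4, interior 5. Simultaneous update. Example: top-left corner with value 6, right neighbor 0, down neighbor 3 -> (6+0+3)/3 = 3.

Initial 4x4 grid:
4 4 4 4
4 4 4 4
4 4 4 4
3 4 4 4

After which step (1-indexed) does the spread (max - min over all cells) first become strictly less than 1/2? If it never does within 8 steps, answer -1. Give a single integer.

Answer: 1

Derivation:
Step 1: max=4, min=11/3, spread=1/3
  -> spread < 1/2 first at step 1
Step 2: max=4, min=67/18, spread=5/18
Step 3: max=4, min=823/216, spread=41/216
Step 4: max=4, min=24877/6480, spread=1043/6480
Step 5: max=4, min=752047/194400, spread=25553/194400
Step 6: max=71921/18000, min=22656541/5832000, spread=645863/5832000
Step 7: max=479029/120000, min=682198309/174960000, spread=16225973/174960000
Step 8: max=215299/54000, min=20517722017/5248800000, spread=409340783/5248800000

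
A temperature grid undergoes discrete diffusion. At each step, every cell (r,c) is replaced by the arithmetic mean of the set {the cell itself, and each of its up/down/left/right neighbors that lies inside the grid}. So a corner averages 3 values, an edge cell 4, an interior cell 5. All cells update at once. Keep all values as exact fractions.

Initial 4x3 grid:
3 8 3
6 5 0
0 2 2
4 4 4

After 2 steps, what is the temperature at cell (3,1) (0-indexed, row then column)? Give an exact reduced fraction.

Step 1: cell (3,1) = 7/2
Step 2: cell (3,1) = 121/40
Full grid after step 2:
  167/36 1097/240 131/36
  491/120 351/100 371/120
  353/120 153/50 313/120
  55/18 121/40 53/18

Answer: 121/40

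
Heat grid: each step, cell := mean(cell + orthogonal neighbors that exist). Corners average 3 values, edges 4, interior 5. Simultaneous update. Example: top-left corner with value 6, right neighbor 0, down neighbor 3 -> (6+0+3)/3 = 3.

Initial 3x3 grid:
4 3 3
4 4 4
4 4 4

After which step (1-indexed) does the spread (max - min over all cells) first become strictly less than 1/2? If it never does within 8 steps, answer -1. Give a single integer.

Answer: 2

Derivation:
Step 1: max=4, min=10/3, spread=2/3
Step 2: max=4, min=127/36, spread=17/36
  -> spread < 1/2 first at step 2
Step 3: max=709/180, min=7793/2160, spread=143/432
Step 4: max=10537/2700, min=475651/129600, spread=1205/5184
Step 5: max=278459/72000, min=28804697/7776000, spread=10151/62208
Step 6: max=74750791/19440000, min=1740570859/466560000, spread=85517/746496
Step 7: max=8929446329/2332800000, min=104902009073/27993600000, spread=720431/8957952
Step 8: max=22255838137/5832000000, min=6314849805331/1679616000000, spread=6069221/107495424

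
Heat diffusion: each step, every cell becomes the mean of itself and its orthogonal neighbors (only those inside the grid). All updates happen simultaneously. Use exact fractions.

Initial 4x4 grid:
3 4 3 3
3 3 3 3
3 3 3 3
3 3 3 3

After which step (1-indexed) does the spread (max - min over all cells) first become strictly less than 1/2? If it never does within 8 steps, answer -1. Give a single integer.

Answer: 1

Derivation:
Step 1: max=10/3, min=3, spread=1/3
  -> spread < 1/2 first at step 1
Step 2: max=391/120, min=3, spread=31/120
Step 3: max=3451/1080, min=3, spread=211/1080
Step 4: max=340843/108000, min=3, spread=16843/108000
Step 5: max=3054643/972000, min=27079/9000, spread=130111/972000
Step 6: max=91122367/29160000, min=1627159/540000, spread=3255781/29160000
Step 7: max=2724753691/874800000, min=1631107/540000, spread=82360351/874800000
Step 8: max=81483316891/26244000000, min=294106441/97200000, spread=2074577821/26244000000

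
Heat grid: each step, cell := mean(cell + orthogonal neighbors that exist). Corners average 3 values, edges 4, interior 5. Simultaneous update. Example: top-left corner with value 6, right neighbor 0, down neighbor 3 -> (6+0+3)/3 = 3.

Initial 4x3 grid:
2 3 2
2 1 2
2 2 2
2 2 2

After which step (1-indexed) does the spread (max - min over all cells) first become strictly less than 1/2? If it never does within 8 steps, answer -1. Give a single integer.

Step 1: max=7/3, min=7/4, spread=7/12
Step 2: max=13/6, min=93/50, spread=23/75
  -> spread < 1/2 first at step 2
Step 3: max=895/432, min=1909/1000, spread=8789/54000
Step 4: max=220583/108000, min=139877/72000, spread=4307/43200
Step 5: max=3923381/1944000, min=7801/4000, spread=26419/388800
Step 6: max=781467443/388800000, min=18748981/9600000, spread=1770697/31104000
Step 7: max=7001433913/3499200000, min=1522698739/777600000, spread=11943167/279936000
Step 8: max=2795738093483/1399680000000, min=609803682149/311040000000, spread=825944381/22394880000

Answer: 2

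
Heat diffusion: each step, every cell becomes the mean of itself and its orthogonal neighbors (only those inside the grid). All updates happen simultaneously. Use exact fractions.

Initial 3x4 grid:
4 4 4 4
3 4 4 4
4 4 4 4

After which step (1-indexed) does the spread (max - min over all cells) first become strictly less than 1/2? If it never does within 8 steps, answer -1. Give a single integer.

Step 1: max=4, min=11/3, spread=1/3
  -> spread < 1/2 first at step 1
Step 2: max=4, min=893/240, spread=67/240
Step 3: max=4, min=8203/2160, spread=437/2160
Step 4: max=3991/1000, min=3298469/864000, spread=29951/172800
Step 5: max=13421/3375, min=29888179/7776000, spread=206761/1555200
Step 6: max=21434329/5400000, min=11985404429/3110400000, spread=14430763/124416000
Step 7: max=1710347273/432000000, min=721388258311/186624000000, spread=139854109/1492992000
Step 8: max=153668771023/38880000000, min=43367288109749/11197440000000, spread=7114543559/89579520000

Answer: 1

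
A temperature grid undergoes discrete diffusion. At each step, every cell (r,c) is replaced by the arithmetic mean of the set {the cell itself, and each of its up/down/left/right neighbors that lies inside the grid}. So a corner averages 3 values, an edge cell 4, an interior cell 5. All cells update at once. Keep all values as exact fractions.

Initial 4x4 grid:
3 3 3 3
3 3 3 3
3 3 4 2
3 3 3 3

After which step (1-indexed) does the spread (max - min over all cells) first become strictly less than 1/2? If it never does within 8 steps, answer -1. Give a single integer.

Step 1: max=13/4, min=8/3, spread=7/12
Step 2: max=313/100, min=137/48, spread=331/1200
  -> spread < 1/2 first at step 2
Step 3: max=1233/400, min=317/108, spread=1591/10800
Step 4: max=8797/2880, min=640273/216000, spread=9751/108000
Step 5: max=43867/14400, min=6438017/2160000, spread=142033/2160000
Step 6: max=5469869/1800000, min=58124527/19440000, spread=4750291/97200000
Step 7: max=590401733/194400000, min=5822814929/1944000000, spread=9022489/216000000
Step 8: max=1964936447/648000000, min=52467638839/17496000000, spread=58564523/1749600000

Answer: 2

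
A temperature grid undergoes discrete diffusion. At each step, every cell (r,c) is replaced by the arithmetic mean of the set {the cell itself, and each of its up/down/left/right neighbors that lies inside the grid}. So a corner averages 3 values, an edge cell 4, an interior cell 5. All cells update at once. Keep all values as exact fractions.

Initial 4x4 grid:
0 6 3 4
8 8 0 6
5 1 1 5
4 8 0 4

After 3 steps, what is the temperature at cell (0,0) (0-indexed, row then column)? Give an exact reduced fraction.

Answer: 9841/2160

Derivation:
Step 1: cell (0,0) = 14/3
Step 2: cell (0,0) = 85/18
Step 3: cell (0,0) = 9841/2160
Full grid after step 3:
  9841/2160 15509/3600 13633/3600 8321/2160
  34093/7200 979/240 4543/1200 25301/7200
  32221/7200 4967/1200 6449/2000 2749/800
  9841/2160 13553/3600 4111/1200 2203/720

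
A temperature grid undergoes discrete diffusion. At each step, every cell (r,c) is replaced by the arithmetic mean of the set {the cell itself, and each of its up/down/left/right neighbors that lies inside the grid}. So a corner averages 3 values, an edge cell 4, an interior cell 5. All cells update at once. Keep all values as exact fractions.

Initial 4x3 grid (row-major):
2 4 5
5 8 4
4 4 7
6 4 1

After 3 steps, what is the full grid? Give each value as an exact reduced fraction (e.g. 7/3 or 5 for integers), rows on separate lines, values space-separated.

Answer: 1925/432 22841/4800 2059/432
8551/1800 9429/2000 8951/1800
8281/1800 28747/6000 909/200
9889/2160 62423/14400 3173/720

Derivation:
After step 1:
  11/3 19/4 13/3
  19/4 5 6
  19/4 27/5 4
  14/3 15/4 4
After step 2:
  79/18 71/16 181/36
  109/24 259/50 29/6
  587/120 229/50 97/20
  79/18 1069/240 47/12
After step 3:
  1925/432 22841/4800 2059/432
  8551/1800 9429/2000 8951/1800
  8281/1800 28747/6000 909/200
  9889/2160 62423/14400 3173/720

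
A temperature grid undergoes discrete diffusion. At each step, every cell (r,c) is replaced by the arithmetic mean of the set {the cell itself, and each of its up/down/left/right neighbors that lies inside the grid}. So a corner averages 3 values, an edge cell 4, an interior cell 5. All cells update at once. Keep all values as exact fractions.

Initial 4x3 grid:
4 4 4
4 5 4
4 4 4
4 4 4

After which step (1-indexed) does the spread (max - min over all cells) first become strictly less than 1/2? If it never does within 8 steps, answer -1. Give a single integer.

Answer: 1

Derivation:
Step 1: max=17/4, min=4, spread=1/4
  -> spread < 1/2 first at step 1
Step 2: max=423/100, min=4, spread=23/100
Step 3: max=20011/4800, min=1613/400, spread=131/960
Step 4: max=179351/43200, min=29191/7200, spread=841/8640
Step 5: max=71662051/17280000, min=5853373/1440000, spread=56863/691200
Step 6: max=643614341/155520000, min=52829543/12960000, spread=386393/6220800
Step 7: max=257225723131/62208000000, min=21156358813/5184000000, spread=26795339/497664000
Step 8: max=15413735714129/3732480000000, min=1271246149667/311040000000, spread=254051069/5971968000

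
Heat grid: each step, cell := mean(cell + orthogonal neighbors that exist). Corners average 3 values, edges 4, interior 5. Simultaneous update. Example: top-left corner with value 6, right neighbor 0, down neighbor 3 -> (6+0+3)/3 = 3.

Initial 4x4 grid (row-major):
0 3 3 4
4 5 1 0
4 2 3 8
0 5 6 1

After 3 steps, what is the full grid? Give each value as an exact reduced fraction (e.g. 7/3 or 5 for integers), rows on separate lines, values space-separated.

Answer: 1189/432 1247/450 2503/900 5819/2160
21107/7200 17891/6000 17777/6000 22349/7200
2427/800 6531/2000 7037/2000 2773/800
2281/720 4103/1200 4427/1200 563/144

Derivation:
After step 1:
  7/3 11/4 11/4 7/3
  13/4 3 12/5 13/4
  5/2 19/5 4 3
  3 13/4 15/4 5
After step 2:
  25/9 65/24 307/120 25/9
  133/48 76/25 77/25 659/240
  251/80 331/100 339/100 61/16
  35/12 69/20 4 47/12
After step 3:
  1189/432 1247/450 2503/900 5819/2160
  21107/7200 17891/6000 17777/6000 22349/7200
  2427/800 6531/2000 7037/2000 2773/800
  2281/720 4103/1200 4427/1200 563/144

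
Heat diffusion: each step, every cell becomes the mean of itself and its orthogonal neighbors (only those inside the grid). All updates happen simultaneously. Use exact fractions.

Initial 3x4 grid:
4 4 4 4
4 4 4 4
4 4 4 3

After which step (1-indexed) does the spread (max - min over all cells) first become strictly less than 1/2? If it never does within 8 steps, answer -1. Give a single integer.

Answer: 1

Derivation:
Step 1: max=4, min=11/3, spread=1/3
  -> spread < 1/2 first at step 1
Step 2: max=4, min=67/18, spread=5/18
Step 3: max=4, min=823/216, spread=41/216
Step 4: max=4, min=99463/25920, spread=4217/25920
Step 5: max=28721/7200, min=6011651/1555200, spread=38417/311040
Step 6: max=573403/144000, min=362047789/93312000, spread=1903471/18662400
Step 7: max=17164241/4320000, min=21793890911/5598720000, spread=18038617/223948800
Step 8: max=1542273241/388800000, min=1310424617149/335923200000, spread=883978523/13436928000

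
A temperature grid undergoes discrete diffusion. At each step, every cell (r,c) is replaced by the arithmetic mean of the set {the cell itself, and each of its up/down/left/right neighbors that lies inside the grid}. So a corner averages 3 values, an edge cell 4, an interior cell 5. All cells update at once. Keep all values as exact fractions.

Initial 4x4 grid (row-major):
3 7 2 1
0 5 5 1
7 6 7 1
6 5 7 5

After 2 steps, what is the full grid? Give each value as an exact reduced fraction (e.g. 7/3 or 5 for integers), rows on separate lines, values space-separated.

After step 1:
  10/3 17/4 15/4 4/3
  15/4 23/5 4 2
  19/4 6 26/5 7/2
  6 6 6 13/3
After step 2:
  34/9 239/60 10/3 85/36
  493/120 113/25 391/100 65/24
  41/8 531/100 247/50 451/120
  67/12 6 323/60 83/18

Answer: 34/9 239/60 10/3 85/36
493/120 113/25 391/100 65/24
41/8 531/100 247/50 451/120
67/12 6 323/60 83/18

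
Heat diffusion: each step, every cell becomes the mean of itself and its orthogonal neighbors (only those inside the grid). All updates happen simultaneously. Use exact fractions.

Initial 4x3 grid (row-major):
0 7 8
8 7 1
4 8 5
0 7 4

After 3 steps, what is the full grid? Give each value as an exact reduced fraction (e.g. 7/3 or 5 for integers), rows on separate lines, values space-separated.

After step 1:
  5 11/2 16/3
  19/4 31/5 21/4
  5 31/5 9/2
  11/3 19/4 16/3
After step 2:
  61/12 661/120 193/36
  419/80 279/50 1277/240
  1177/240 533/100 1277/240
  161/36 399/80 175/36
After step 3:
  3799/720 38759/7200 11657/2160
  4161/800 8093/1500 38849/7200
  35899/7200 10449/2000 37499/7200
  5171/1080 23581/4800 5461/1080

Answer: 3799/720 38759/7200 11657/2160
4161/800 8093/1500 38849/7200
35899/7200 10449/2000 37499/7200
5171/1080 23581/4800 5461/1080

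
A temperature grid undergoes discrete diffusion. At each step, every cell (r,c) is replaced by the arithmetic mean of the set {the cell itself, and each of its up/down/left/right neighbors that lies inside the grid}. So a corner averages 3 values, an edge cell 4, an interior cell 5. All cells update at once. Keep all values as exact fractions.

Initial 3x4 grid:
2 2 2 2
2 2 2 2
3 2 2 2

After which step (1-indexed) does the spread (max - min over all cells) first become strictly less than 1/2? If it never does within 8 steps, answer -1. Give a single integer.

Step 1: max=7/3, min=2, spread=1/3
  -> spread < 1/2 first at step 1
Step 2: max=41/18, min=2, spread=5/18
Step 3: max=473/216, min=2, spread=41/216
Step 4: max=56057/25920, min=2, spread=4217/25920
Step 5: max=3319549/1555200, min=14479/7200, spread=38417/311040
Step 6: max=197824211/93312000, min=290597/144000, spread=1903471/18662400
Step 7: max=11798429089/5598720000, min=8755759/4320000, spread=18038617/223948800
Step 8: max=705114582851/335923200000, min=790526759/388800000, spread=883978523/13436928000

Answer: 1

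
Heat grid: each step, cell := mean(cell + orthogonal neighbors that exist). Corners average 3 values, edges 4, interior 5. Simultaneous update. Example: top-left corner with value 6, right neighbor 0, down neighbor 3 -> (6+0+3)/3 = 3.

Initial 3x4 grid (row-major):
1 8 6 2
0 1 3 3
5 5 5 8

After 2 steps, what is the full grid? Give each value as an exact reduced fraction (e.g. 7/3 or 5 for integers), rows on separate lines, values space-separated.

Answer: 35/12 303/80 961/240 149/36
689/240 67/20 21/5 83/20
109/36 959/240 1091/240 175/36

Derivation:
After step 1:
  3 4 19/4 11/3
  7/4 17/5 18/5 4
  10/3 4 21/4 16/3
After step 2:
  35/12 303/80 961/240 149/36
  689/240 67/20 21/5 83/20
  109/36 959/240 1091/240 175/36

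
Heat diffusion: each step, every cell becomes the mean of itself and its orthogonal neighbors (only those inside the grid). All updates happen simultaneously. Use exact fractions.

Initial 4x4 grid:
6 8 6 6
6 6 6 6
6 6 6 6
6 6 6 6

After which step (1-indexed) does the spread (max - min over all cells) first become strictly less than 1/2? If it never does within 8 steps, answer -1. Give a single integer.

Step 1: max=20/3, min=6, spread=2/3
Step 2: max=391/60, min=6, spread=31/60
Step 3: max=3451/540, min=6, spread=211/540
  -> spread < 1/2 first at step 3
Step 4: max=340843/54000, min=6, spread=16843/54000
Step 5: max=3054643/486000, min=27079/4500, spread=130111/486000
Step 6: max=91122367/14580000, min=1627159/270000, spread=3255781/14580000
Step 7: max=2724753691/437400000, min=1631107/270000, spread=82360351/437400000
Step 8: max=81483316891/13122000000, min=294106441/48600000, spread=2074577821/13122000000

Answer: 3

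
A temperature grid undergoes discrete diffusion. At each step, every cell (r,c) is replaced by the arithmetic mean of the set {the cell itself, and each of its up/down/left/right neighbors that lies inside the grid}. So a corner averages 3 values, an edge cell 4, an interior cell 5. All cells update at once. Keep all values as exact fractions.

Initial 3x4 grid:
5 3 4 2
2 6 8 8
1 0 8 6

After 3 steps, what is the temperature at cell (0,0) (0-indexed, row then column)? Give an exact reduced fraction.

Step 1: cell (0,0) = 10/3
Step 2: cell (0,0) = 34/9
Step 3: cell (0,0) = 7673/2160
Full grid after step 3:
  7673/2160 31091/7200 34681/7200 11683/2160
  25031/7200 12079/3000 671/125 142/25
  2201/720 9947/2400 37631/7200 13193/2160

Answer: 7673/2160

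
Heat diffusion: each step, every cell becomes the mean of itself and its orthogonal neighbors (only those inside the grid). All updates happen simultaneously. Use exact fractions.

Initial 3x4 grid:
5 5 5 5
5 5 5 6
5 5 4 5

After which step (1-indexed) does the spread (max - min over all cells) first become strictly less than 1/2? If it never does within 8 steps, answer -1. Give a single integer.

Step 1: max=16/3, min=19/4, spread=7/12
Step 2: max=187/36, min=39/8, spread=23/72
  -> spread < 1/2 first at step 2
Step 3: max=2221/432, min=1177/240, spread=32/135
Step 4: max=26431/5184, min=10657/2160, spread=4271/25920
Step 5: max=7888513/1555200, min=320407/64800, spread=39749/311040
Step 6: max=471635147/93312000, min=9629959/1944000, spread=1879423/18662400
Step 7: max=28226803393/5598720000, min=289404883/58320000, spread=3551477/44789760
Step 8: max=1690523125187/335923200000, min=34778381869/6998400000, spread=846431819/13436928000

Answer: 2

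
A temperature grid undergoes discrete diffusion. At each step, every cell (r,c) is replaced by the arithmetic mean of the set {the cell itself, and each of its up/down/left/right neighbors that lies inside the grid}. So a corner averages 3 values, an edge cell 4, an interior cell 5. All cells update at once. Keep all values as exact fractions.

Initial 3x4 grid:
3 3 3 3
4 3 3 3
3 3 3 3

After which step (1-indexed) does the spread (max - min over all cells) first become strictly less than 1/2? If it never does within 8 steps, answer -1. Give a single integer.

Answer: 1

Derivation:
Step 1: max=10/3, min=3, spread=1/3
  -> spread < 1/2 first at step 1
Step 2: max=787/240, min=3, spread=67/240
Step 3: max=6917/2160, min=3, spread=437/2160
Step 4: max=2749531/864000, min=3009/1000, spread=29951/172800
Step 5: max=24543821/7776000, min=10204/3375, spread=206761/1555200
Step 6: max=9787395571/3110400000, min=16365671/5400000, spread=14430763/124416000
Step 7: max=584979741689/186624000000, min=1313652727/432000000, spread=139854109/1492992000
Step 8: max=35014791890251/11197440000000, min=118491228977/38880000000, spread=7114543559/89579520000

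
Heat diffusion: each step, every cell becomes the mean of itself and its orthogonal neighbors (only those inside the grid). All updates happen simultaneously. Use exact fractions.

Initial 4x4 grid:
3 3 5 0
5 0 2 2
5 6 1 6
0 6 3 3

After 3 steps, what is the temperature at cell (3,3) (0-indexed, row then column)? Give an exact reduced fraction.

Answer: 1241/360

Derivation:
Step 1: cell (3,3) = 4
Step 2: cell (3,3) = 41/12
Step 3: cell (3,3) = 1241/360
Full grid after step 3:
  3521/1080 20893/7200 19133/7200 1051/432
  24013/7200 1909/600 16397/6000 2461/900
  26269/7200 20251/6000 3281/1000 153/50
  7921/2160 13187/3600 4117/1200 1241/360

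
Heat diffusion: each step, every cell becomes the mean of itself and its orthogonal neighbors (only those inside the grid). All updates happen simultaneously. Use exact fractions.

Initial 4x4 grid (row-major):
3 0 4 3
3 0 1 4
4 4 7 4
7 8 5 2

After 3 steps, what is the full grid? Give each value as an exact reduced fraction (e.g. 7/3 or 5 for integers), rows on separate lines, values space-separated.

Answer: 1577/720 1861/800 733/288 1633/540
224/75 5679/2000 4819/1500 4679/1440
952/225 12811/3000 23941/6000 5807/1440
5653/1080 18217/3600 3469/720 9427/2160

Derivation:
After step 1:
  2 7/4 2 11/3
  5/2 8/5 16/5 3
  9/2 23/5 21/5 17/4
  19/3 6 11/2 11/3
After step 2:
  25/12 147/80 637/240 26/9
  53/20 273/100 14/5 847/240
  269/60 209/50 87/20 907/240
  101/18 673/120 581/120 161/36
After step 3:
  1577/720 1861/800 733/288 1633/540
  224/75 5679/2000 4819/1500 4679/1440
  952/225 12811/3000 23941/6000 5807/1440
  5653/1080 18217/3600 3469/720 9427/2160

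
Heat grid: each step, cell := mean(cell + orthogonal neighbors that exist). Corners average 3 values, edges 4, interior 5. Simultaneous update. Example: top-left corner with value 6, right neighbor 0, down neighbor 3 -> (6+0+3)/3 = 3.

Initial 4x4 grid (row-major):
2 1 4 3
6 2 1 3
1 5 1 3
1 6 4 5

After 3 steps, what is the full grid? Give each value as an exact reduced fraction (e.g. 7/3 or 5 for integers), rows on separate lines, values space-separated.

After step 1:
  3 9/4 9/4 10/3
  11/4 3 11/5 5/2
  13/4 3 14/5 3
  8/3 4 4 4
After step 2:
  8/3 21/8 301/120 97/36
  3 66/25 51/20 331/120
  35/12 321/100 3 123/40
  119/36 41/12 37/10 11/3
After step 3:
  199/72 261/100 467/180 1433/540
  3367/1200 561/200 4037/1500 997/360
  11189/3600 911/300 3107/1000 25/8
  347/108 12269/3600 827/240 1253/360

Answer: 199/72 261/100 467/180 1433/540
3367/1200 561/200 4037/1500 997/360
11189/3600 911/300 3107/1000 25/8
347/108 12269/3600 827/240 1253/360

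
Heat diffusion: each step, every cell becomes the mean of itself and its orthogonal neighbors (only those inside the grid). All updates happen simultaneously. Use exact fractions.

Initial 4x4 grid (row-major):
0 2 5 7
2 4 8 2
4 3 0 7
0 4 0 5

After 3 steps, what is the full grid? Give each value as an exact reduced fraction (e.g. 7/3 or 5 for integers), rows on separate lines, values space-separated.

After step 1:
  4/3 11/4 11/2 14/3
  5/2 19/5 19/5 6
  9/4 3 18/5 7/2
  8/3 7/4 9/4 4
After step 2:
  79/36 803/240 1003/240 97/18
  593/240 317/100 227/50 539/120
  125/48 72/25 323/100 171/40
  20/9 29/12 29/10 13/4
After step 3:
  721/270 23201/7200 31417/7200 10123/2160
  18791/7200 2461/750 23533/6000 8413/1800
  18319/7200 17161/6000 713/200 2287/600
  1043/432 9377/3600 3539/1200 139/40

Answer: 721/270 23201/7200 31417/7200 10123/2160
18791/7200 2461/750 23533/6000 8413/1800
18319/7200 17161/6000 713/200 2287/600
1043/432 9377/3600 3539/1200 139/40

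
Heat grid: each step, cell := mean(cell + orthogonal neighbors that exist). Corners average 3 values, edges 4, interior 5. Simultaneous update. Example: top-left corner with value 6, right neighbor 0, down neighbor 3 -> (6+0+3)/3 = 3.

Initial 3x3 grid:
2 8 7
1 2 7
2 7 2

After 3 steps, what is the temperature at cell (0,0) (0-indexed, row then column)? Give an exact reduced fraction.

Step 1: cell (0,0) = 11/3
Step 2: cell (0,0) = 61/18
Step 3: cell (0,0) = 865/216
Full grid after step 3:
  865/216 4309/960 2341/432
  3229/960 5339/1200 6941/1440
  94/27 10957/2880 2035/432

Answer: 865/216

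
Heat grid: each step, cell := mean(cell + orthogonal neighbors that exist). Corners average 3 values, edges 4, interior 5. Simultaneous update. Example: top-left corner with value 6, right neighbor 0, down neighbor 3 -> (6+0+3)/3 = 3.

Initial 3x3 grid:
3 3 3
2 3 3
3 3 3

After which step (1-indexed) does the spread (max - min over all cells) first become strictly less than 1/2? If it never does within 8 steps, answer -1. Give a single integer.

Step 1: max=3, min=8/3, spread=1/3
  -> spread < 1/2 first at step 1
Step 2: max=3, min=653/240, spread=67/240
Step 3: max=593/200, min=6043/2160, spread=1807/10800
Step 4: max=15839/5400, min=2434037/864000, spread=33401/288000
Step 5: max=1576609/540000, min=22098067/7776000, spread=3025513/38880000
Step 6: max=83644051/28800000, min=8866273133/3110400000, spread=53531/995328
Step 7: max=22536883949/7776000000, min=533839074151/186624000000, spread=450953/11943936
Step 8: max=2698351389481/933120000000, min=32083416439397/11197440000000, spread=3799043/143327232

Answer: 1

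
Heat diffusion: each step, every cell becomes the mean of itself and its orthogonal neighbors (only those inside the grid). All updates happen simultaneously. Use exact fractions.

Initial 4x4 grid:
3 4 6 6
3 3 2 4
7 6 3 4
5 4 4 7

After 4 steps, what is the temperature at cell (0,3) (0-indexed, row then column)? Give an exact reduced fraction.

Answer: 13957/3240

Derivation:
Step 1: cell (0,3) = 16/3
Step 2: cell (0,3) = 83/18
Step 3: cell (0,3) = 2399/540
Step 4: cell (0,3) = 13957/3240
Full grid after step 4:
  259793/64800 434629/108000 452749/108000 13957/3240
  899633/216000 747071/180000 94213/22500 466669/108000
  975473/216000 396427/90000 261413/60000 3491/800
  30659/6480 1003313/216000 7207/1600 19343/4320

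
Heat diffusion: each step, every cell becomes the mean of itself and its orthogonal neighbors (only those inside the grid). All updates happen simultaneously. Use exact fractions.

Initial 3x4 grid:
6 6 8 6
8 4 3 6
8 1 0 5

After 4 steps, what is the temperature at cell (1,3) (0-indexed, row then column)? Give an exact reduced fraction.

Step 1: cell (1,3) = 5
Step 2: cell (1,3) = 293/60
Step 3: cell (1,3) = 16783/3600
Step 4: cell (1,3) = 1008617/216000
Full grid after step 4:
  46367/8100 1183207/216000 1138687/216000 334381/64800
  2309449/432000 450883/90000 841091/180000 1008617/216000
  319861/64800 485291/108000 450281/108000 67039/16200

Answer: 1008617/216000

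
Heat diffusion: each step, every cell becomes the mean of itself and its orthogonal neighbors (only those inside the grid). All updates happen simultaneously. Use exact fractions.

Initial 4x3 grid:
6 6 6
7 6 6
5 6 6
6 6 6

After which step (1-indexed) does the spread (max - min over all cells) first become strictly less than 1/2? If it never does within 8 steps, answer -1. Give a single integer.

Answer: 2

Derivation:
Step 1: max=19/3, min=17/3, spread=2/3
Step 2: max=92/15, min=88/15, spread=4/15
  -> spread < 1/2 first at step 2
Step 3: max=827/135, min=793/135, spread=34/135
Step 4: max=65641/10800, min=63959/10800, spread=841/5400
Step 5: max=73697/12150, min=72103/12150, spread=797/6075
Step 6: max=47042393/7776000, min=46269607/7776000, spread=386393/3888000
Step 7: max=422716223/69984000, min=417091777/69984000, spread=2812223/34992000
Step 8: max=33779237629/5598720000, min=33405402371/5598720000, spread=186917629/2799360000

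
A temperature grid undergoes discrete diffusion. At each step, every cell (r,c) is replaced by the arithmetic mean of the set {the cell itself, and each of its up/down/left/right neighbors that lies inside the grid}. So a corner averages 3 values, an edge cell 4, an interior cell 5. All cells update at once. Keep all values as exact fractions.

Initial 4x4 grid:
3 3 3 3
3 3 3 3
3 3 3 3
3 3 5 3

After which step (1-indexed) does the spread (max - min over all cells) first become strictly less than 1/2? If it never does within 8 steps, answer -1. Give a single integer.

Step 1: max=11/3, min=3, spread=2/3
Step 2: max=211/60, min=3, spread=31/60
Step 3: max=1831/540, min=3, spread=211/540
  -> spread < 1/2 first at step 3
Step 4: max=178843/54000, min=3, spread=16843/54000
Step 5: max=1596643/486000, min=13579/4500, spread=130111/486000
Step 6: max=47382367/14580000, min=817159/270000, spread=3255781/14580000
Step 7: max=1412553691/437400000, min=821107/270000, spread=82360351/437400000
Step 8: max=42117316891/13122000000, min=148306441/48600000, spread=2074577821/13122000000

Answer: 3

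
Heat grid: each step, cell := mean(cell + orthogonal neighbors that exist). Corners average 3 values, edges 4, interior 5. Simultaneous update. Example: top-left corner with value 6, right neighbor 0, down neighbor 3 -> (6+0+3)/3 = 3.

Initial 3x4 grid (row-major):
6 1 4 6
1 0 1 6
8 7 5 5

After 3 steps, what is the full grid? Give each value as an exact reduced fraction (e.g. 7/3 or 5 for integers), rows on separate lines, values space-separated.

Answer: 655/216 22627/7200 25007/7200 8957/2160
5811/1600 1703/500 23341/6000 30757/7200
1777/432 3769/900 15241/3600 1249/270

Derivation:
After step 1:
  8/3 11/4 3 16/3
  15/4 2 16/5 9/2
  16/3 5 9/2 16/3
After step 2:
  55/18 125/48 857/240 77/18
  55/16 167/50 86/25 551/120
  169/36 101/24 541/120 43/9
After step 3:
  655/216 22627/7200 25007/7200 8957/2160
  5811/1600 1703/500 23341/6000 30757/7200
  1777/432 3769/900 15241/3600 1249/270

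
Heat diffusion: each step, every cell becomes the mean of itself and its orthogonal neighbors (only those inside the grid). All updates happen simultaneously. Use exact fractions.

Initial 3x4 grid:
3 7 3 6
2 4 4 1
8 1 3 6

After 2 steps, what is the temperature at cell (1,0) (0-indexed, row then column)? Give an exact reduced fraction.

Step 1: cell (1,0) = 17/4
Step 2: cell (1,0) = 931/240
Full grid after step 2:
  25/6 337/80 187/48 151/36
  931/240 191/50 387/100 167/48
  143/36 443/120 83/24 133/36

Answer: 931/240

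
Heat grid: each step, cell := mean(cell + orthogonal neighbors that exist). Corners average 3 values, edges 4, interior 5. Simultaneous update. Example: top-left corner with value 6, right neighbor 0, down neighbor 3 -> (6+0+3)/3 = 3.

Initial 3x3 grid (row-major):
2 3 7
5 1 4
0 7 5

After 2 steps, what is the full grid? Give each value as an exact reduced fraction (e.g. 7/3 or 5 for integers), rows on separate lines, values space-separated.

Answer: 103/36 61/16 73/18
10/3 67/20 73/16
37/12 199/48 77/18

Derivation:
After step 1:
  10/3 13/4 14/3
  2 4 17/4
  4 13/4 16/3
After step 2:
  103/36 61/16 73/18
  10/3 67/20 73/16
  37/12 199/48 77/18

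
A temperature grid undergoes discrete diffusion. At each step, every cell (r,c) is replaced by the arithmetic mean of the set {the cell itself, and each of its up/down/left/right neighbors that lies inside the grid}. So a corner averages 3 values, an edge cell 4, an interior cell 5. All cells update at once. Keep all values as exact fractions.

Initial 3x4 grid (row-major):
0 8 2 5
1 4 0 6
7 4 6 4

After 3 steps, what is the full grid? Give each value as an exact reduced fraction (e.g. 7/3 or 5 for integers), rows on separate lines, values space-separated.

After step 1:
  3 7/2 15/4 13/3
  3 17/5 18/5 15/4
  4 21/4 7/2 16/3
After step 2:
  19/6 273/80 911/240 71/18
  67/20 15/4 18/5 1021/240
  49/12 323/80 1061/240 151/36
After step 3:
  2383/720 113/32 5311/1440 2159/540
  287/80 363/100 4757/1200 2303/576
  2753/720 391/96 5851/1440 4633/1080

Answer: 2383/720 113/32 5311/1440 2159/540
287/80 363/100 4757/1200 2303/576
2753/720 391/96 5851/1440 4633/1080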